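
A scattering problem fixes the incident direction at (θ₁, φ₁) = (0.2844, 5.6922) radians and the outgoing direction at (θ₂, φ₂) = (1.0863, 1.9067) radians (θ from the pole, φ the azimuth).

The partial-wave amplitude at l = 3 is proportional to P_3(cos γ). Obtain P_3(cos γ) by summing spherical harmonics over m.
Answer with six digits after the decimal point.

Addition theorem: P_3(cos γ) = (4π/7) Σ_m Y*_{lm}(Ω₁) Y_{lm}(Ω₂), m = −3…3:
  term(m=-3) = +0.000941-0.002493i   from Y*(Ω₁)=-0.001850-0.009028i, Y(Ω₂)=+0.244477+0.154327i
  term(m=-2) = +0.008037+0.027640i   from Y*(Ω₁)=+0.029276-0.071460i, Y(Ω₂)=-0.291744+0.231995i
  term(m=-1) = -0.006333-0.004754i   from Y*(Ω₁)=+0.271555-0.182209i, Y(Ω₂)=-0.007982-0.022862i
  term(m=+0) = -0.191547+0.000000i   from Y*(Ω₁)=+0.575379-0.000000i, Y(Ω₂)=-0.332906+0.000000i
  term(m=+1) = -0.006333+0.004754i   from Y*(Ω₁)=-0.271555-0.182209i, Y(Ω₂)=+0.007982-0.022862i
  term(m=+2) = +0.008037-0.027640i   from Y*(Ω₁)=+0.029276+0.071460i, Y(Ω₂)=-0.291744-0.231995i
  term(m=+3) = +0.000941+0.002493i   from Y*(Ω₁)=+0.001850-0.009028i, Y(Ω₂)=-0.244477+0.154327i
Accumulated sum -0.186257+0.000000i; after 4π/(2l+1) scaling, -0.334368+0.000000i ⇒ P_3 = -0.334368

-0.334368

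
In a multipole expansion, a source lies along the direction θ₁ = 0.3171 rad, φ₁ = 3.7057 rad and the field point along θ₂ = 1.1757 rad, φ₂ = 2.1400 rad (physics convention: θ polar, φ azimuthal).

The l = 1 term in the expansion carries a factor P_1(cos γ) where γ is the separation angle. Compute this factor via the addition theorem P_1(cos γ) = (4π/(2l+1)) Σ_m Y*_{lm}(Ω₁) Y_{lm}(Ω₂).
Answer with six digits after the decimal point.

Summing Y*_{l m}(θ₁,φ₁)·Y_{l m}(θ₂,φ₂) over m ∈ [−1, 1]; prefactor 4π/(2·1+1) = 4.188790:
  [-1]  conj(Y_{1,-1})(Ω₁) = -0.09104 - 0.05760j ; Y_{1,-1}(Ω₂) = -0.17186 - 0.26860j ; Δ = 0.00018 + 0.03435j
  [+0]  conj(Y_{1,0})(Ω₁) = 0.46424 + 0.00000j ; Y_{1,0}(Ω₂) = 0.18806 + 0.00000j ; Δ = 0.08731 + 0.00000j
  [+1]  conj(Y_{1,1})(Ω₁) = 0.09104 - 0.05760j ; Y_{1,1}(Ω₂) = 0.17186 - 0.26860j ; Δ = 0.00018 - 0.03435j
Total Σ_m = 0.08766 + 0.00000j. Multiply by 4.188790: 0.36717 + 0.00000j. P_1(cos γ) = 0.367174

0.367174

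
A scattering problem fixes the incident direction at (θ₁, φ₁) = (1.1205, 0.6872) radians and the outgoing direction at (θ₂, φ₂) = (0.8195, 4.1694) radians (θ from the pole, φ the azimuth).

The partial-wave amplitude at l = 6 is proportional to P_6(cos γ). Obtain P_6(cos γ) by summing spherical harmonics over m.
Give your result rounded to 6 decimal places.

0.174405

Summing Y*_{l m}(θ₁,φ₁)·Y_{l m}(θ₂,φ₂) over m ∈ [−6, 6]; prefactor 4π/(2·6+1) = 0.966644:
  [-6]  conj(Y_{6,-6})(Ω₁) = -0.14296 - 0.21390j ; Y_{6,-6}(Ω₂) = 0.07309 + 0.00854j ; Δ = -0.00862 - 0.01686j
  [-5]  conj(Y_{6,-5})(Ω₁) = -0.41230 - 0.12502j ; Y_{6,-5}(Ω₂) = -0.09854 - 0.21677j ; Δ = 0.01353 + 0.10169j
  [-4]  conj(Y_{6,-4})(Ω₁) = -0.23469 + 0.09724j ; Y_{6,-4}(Ω₂) = -0.23744 + 0.34621j ; Δ = 0.02206 - 0.10434j
  [-3]  conj(Y_{6,-3})(Ω₁) = 0.08935 - 0.16720j ; Y_{6,-3}(Ω₂) = 0.36818 + 0.02144j ; Δ = 0.03648 - 0.05964j
  [-2]  conj(Y_{6,-2})(Ω₁) = -0.06314 - 0.31733j ; Y_{6,-2}(Ω₂) = 0.01806 + 0.03429j ; Δ = 0.00974 - 0.00790j
  [-1]  conj(Y_{6,-1})(Ω₁) = 0.06256 + 0.05134j ; Y_{6,-1}(Ω₂) = 0.19261 - 0.31916j ; Δ = 0.02843 - 0.01008j
  [+0]  conj(Y_{6,0})(Ω₁) = 0.32782 + 0.00000j ; Y_{6,0}(Ω₂) = -0.06963 + 0.00000j ; Δ = -0.02283 + 0.00000j
  [+1]  conj(Y_{6,1})(Ω₁) = -0.06256 + 0.05134j ; Y_{6,1}(Ω₂) = -0.19261 - 0.31916j ; Δ = 0.02843 + 0.01008j
  [+2]  conj(Y_{6,2})(Ω₁) = -0.06314 + 0.31733j ; Y_{6,2}(Ω₂) = 0.01806 - 0.03429j ; Δ = 0.00974 + 0.00790j
  [+3]  conj(Y_{6,3})(Ω₁) = -0.08935 - 0.16720j ; Y_{6,3}(Ω₂) = -0.36818 + 0.02144j ; Δ = 0.03648 + 0.05964j
  [+4]  conj(Y_{6,4})(Ω₁) = -0.23469 - 0.09724j ; Y_{6,4}(Ω₂) = -0.23744 - 0.34621j ; Δ = 0.02206 + 0.10434j
  [+5]  conj(Y_{6,5})(Ω₁) = 0.41230 - 0.12502j ; Y_{6,5}(Ω₂) = 0.09854 - 0.21677j ; Δ = 0.01353 - 0.10169j
  [+6]  conj(Y_{6,6})(Ω₁) = -0.14296 + 0.21390j ; Y_{6,6}(Ω₂) = 0.07309 - 0.00854j ; Δ = -0.00862 + 0.01686j
Total Σ_m = 0.18042 - 0.00000j. Multiply by 0.966644: 0.17441 - 0.00000j. P_6(cos γ) = 0.174405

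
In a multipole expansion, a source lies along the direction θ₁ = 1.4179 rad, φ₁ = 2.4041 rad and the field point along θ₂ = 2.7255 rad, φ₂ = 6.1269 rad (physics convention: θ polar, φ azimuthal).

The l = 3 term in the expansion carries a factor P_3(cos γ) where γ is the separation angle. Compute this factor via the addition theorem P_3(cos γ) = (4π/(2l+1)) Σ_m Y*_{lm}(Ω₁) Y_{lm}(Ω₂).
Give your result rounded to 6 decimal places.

0.444907

Summing Y*_{l m}(θ₁,φ₁)·Y_{l m}(θ₂,φ₂) over m ∈ [−3, 3]; prefactor 4π/(2·3+1) = 1.795196:
  [-3]  conj(Y_{3,-3})(Ω₁) = +0.241088+0.322673i ; Y_{3,-3}(Ω₂) = +0.024577+0.012449i ; Δ = +0.001908+0.010932i
  [-2]  conj(Y_{3,-2})(Ω₁) = +0.014545-0.151342i ; Y_{3,-2}(Ω₂) = -0.145315-0.046961i ; Δ = -0.009221+0.021309i
  [-1]  conj(Y_{3,-1})(Ω₁) = +0.208995-0.189872i ; Y_{3,-1}(Ω₂) = +0.410735+0.064720i ; Δ = +0.098130-0.064461i
  [+0]  conj(Y_{3,0})(Ω₁) = -0.163914-0.000000i ; Y_{3,0}(Ω₂) = -0.403852+0.000000i ; Δ = +0.066197+0.000000i
  [+1]  conj(Y_{3,1})(Ω₁) = -0.208995-0.189872i ; Y_{3,1}(Ω₂) = -0.410735+0.064720i ; Δ = +0.098130+0.064461i
  [+2]  conj(Y_{3,2})(Ω₁) = +0.014545+0.151342i ; Y_{3,2}(Ω₂) = -0.145315+0.046961i ; Δ = -0.009221-0.021309i
  [+3]  conj(Y_{3,3})(Ω₁) = -0.241088+0.322673i ; Y_{3,3}(Ω₂) = -0.024577+0.012449i ; Δ = +0.001908-0.010932i
Total Σ_m = +0.247832+0.000000i. Multiply by 1.795196: +0.444907+0.000000i. P_3(cos γ) = 0.444907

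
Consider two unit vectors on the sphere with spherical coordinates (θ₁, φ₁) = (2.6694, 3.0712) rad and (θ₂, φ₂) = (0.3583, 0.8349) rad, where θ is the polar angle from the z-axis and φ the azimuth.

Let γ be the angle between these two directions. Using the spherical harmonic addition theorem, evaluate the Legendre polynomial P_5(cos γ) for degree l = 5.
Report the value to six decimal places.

Addition theorem: P_5(cos γ) = (4π/11) Σ_m Y*_{lm}(Ω₁) Y_{lm}(Ω₂), m = −5…5:
  [-5]  conj(Y_{5,-5})(Ω₁) = -0.00848 + 0.00311j ; Y_{5,-5}(Ω₂) = -0.00126 + 0.00211j ; Δ = 0.00000 - 0.00002j
  [-4]  conj(Y_{5,-4})(Ω₁) = -0.05374 + 0.01554j ; Y_{5,-4}(Ω₂) = -0.02038 + 0.00409j ; Δ = 0.00103 - 0.00054j
  [-3]  conj(Y_{5,-3})(Ω₁) = -0.19537 + 0.04188j ; Y_{5,-3}(Ω₂) = -0.08268 - 0.06116j ; Δ = 0.01871 + 0.00849j
  [-2]  conj(Y_{5,-2})(Ω₁) = -0.42644 + 0.06044j ; Y_{5,-2}(Ω₂) = -0.03147 - 0.31680j ; Δ = 0.03257 + 0.13319j
  [-1]  conj(Y_{5,-1})(Ω₁) = -0.45137 + 0.03183j ; Y_{5,-1}(Ω₂) = 0.36748 - 0.40579j ; Δ = -0.15296 + 0.19486j
  [+0]  conj(Y_{5,0})(Ω₁) = 0.09258 + 0.00000j ; Y_{5,0}(Ω₂) = 0.22628 + 0.00000j ; Δ = 0.02095 + 0.00000j
  [+1]  conj(Y_{5,1})(Ω₁) = 0.45137 + 0.03183j ; Y_{5,1}(Ω₂) = -0.36748 - 0.40579j ; Δ = -0.15296 - 0.19486j
  [+2]  conj(Y_{5,2})(Ω₁) = -0.42644 - 0.06044j ; Y_{5,2}(Ω₂) = -0.03147 + 0.31680j ; Δ = 0.03257 - 0.13319j
  [+3]  conj(Y_{5,3})(Ω₁) = 0.19537 + 0.04188j ; Y_{5,3}(Ω₂) = 0.08268 - 0.06116j ; Δ = 0.01871 - 0.00849j
  [+4]  conj(Y_{5,4})(Ω₁) = -0.05374 - 0.01554j ; Y_{5,4}(Ω₂) = -0.02038 - 0.00409j ; Δ = 0.00103 + 0.00054j
  [+5]  conj(Y_{5,5})(Ω₁) = 0.00848 + 0.00311j ; Y_{5,5}(Ω₂) = 0.00126 + 0.00211j ; Δ = 0.00000 + 0.00002j
Total Σ_m = -0.18033 - 0.00000j. Multiply by 1.142397: -0.20601 - 0.00000j. P_5(cos γ) = -0.206013

-0.206013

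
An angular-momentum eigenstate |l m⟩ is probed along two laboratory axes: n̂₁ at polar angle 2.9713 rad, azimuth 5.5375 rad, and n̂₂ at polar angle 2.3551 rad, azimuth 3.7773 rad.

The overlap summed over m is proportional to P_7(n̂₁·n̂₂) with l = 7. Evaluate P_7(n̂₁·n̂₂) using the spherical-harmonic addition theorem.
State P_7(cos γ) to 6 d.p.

Summing Y*_{l m}(θ₁,φ₁)·Y_{l m}(θ₂,φ₂) over m ∈ [−7, 7]; prefactor 4π/(2·7+1) = 0.837758:
  m=-7: 0.00000 + 0.00000j × 0.01155 - 0.04301j = 0.00000 - 0.00000j  (running Σ = 0.00000 - 0.00000j)
  m=-6: 0.00001 - 0.00004j × 0.13006 - 0.10360j = -0.00000 - 0.00001j  (running Σ = -0.00000 - 0.00001j)
  m=-5: -0.00050 + 0.00033j × 0.35754 - 0.01321j = -0.00017 + 0.00012j  (running Σ = -0.00018 + 0.00012j)
  m=-4: 0.00567 + 0.00091j × 0.37476 + 0.25571j = 0.00189 + 0.00179j  (running Σ = 0.00172 + 0.00191j)
  m=-3: -0.02456 - 0.03124j × 0.07338 + 0.20989j = 0.00475 - 0.00745j  (running Σ = 0.00647 - 0.00554j)
  m=-2: -0.01513 + 0.19011j × 0.07000 - 0.22679j = 0.04205 + 0.01674j  (running Σ = 0.04853 + 0.01120j)
  m=-1: 0.41539 - 0.38364j × 0.27589 - 0.20358j = 0.03650 - 0.19040j  (running Σ = 0.08503 - 0.17920j)
  m=0: -0.69155 + 0.00000j × -0.14163 + 0.00000j = 0.09795 + 0.00000j  (running Σ = 0.18297 - 0.17920j)
  m=1: -0.41539 - 0.38364j × -0.27589 - 0.20358j = 0.03650 + 0.19040j  (running Σ = 0.21947 + 0.01120j)
  m=2: -0.01513 - 0.19011j × 0.07000 + 0.22679j = 0.04205 - 0.01674j  (running Σ = 0.26153 - 0.00554j)
  m=3: 0.02456 - 0.03124j × -0.07338 + 0.20989j = 0.00475 + 0.00745j  (running Σ = 0.26628 + 0.00191j)
  m=4: 0.00567 - 0.00091j × 0.37476 - 0.25571j = 0.00189 - 0.00179j  (running Σ = 0.26818 + 0.00012j)
  m=5: 0.00050 + 0.00033j × -0.35754 - 0.01321j = -0.00017 - 0.00012j  (running Σ = 0.26800 - 0.00001j)
  m=6: 0.00001 + 0.00004j × 0.13006 + 0.10360j = -0.00000 + 0.00001j  (running Σ = 0.26800 - 0.00000j)
  m=7: -0.00000 + 0.00000j × -0.01155 - 0.04301j = 0.00000 + 0.00000j  (running Σ = 0.26800 - 0.00000j)
Total Σ_m = 0.26800 - 0.00000j. Multiply by 0.837758: 0.22452 - 0.00000j. P_7(cos γ) = 0.224518

0.224518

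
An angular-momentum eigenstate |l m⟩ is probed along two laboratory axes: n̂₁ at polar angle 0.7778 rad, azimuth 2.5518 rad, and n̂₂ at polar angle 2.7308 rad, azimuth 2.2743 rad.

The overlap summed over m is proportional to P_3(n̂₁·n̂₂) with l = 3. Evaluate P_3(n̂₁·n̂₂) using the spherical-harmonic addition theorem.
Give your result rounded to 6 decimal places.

0.434318

Term-by-term m-sum for l=3 (normalisation 4π/7 = 1.795196):
  m=-3: 0.02844 + 0.14133j × 0.02279 - 0.01365j = 0.00258 + 0.00283j  (running Σ = 0.00258 + 0.00283j)
  m=-2: 0.13671 - 0.33144j × 0.02436 - 0.14742j = -0.04553 - 0.02823j  (running Σ = -0.04295 - 0.02540j)
  m=-1: -0.28986 + 0.19399j × -0.26738 - 0.31519j = 0.13865 + 0.03949j  (running Σ = 0.09570 + 0.01410j)
  m=0: -0.12284 + 0.00000j × -0.41146 + 0.00000j = 0.05054 + 0.00000j  (running Σ = 0.14624 + 0.01410j)
  m=1: 0.28986 + 0.19399j × 0.26738 - 0.31519j = 0.13865 - 0.03949j  (running Σ = 0.28489 - 0.02540j)
  m=2: 0.13671 + 0.33144j × 0.02436 + 0.14742j = -0.04553 + 0.02823j  (running Σ = 0.23936 + 0.00283j)
  m=3: -0.02844 + 0.14133j × -0.02279 - 0.01365j = 0.00258 - 0.00283j  (running Σ = 0.24193 - 0.00000j)
Accumulated sum 0.24193 - 0.00000j; after 4π/(2l+1) scaling, 0.43432 - 0.00000j ⇒ P_3 = 0.434318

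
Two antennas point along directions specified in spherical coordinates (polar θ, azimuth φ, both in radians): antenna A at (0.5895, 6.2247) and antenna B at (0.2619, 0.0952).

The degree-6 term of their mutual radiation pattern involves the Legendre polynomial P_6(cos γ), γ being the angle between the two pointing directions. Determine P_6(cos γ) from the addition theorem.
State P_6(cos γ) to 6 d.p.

0.130802

Term-by-term m-sum for l=6 (normalisation 4π/13 = 0.966644):
  term(m=-6) = (0.000001, -0.000002)   from Y*(Ω₁)=(0.013394, -0.004903), Y(Ω₂)=(0.000122, -0.000079)
  term(m=-5) = (0.000100, -0.000097)   from Y*(Ω₁)=(0.070738, -0.021296), Y(Ω₂)=(0.001672, -0.000862)
  term(m=-4) = (0.002729, -0.001927)   from Y*(Ω₁)=(0.218822, -0.052146), Y(Ω₂)=(0.013788, -0.005520)
  term(m=-3) = (0.030400, -0.015102)   from Y*(Ω₁)=(0.421413, -0.074708), Y(Ω₂)=(0.076100, -0.022345)
  term(m=-2) = (0.116933, -0.037118)   from Y*(Ω₁)=(0.431578, -0.050713), Y(Ω₂)=(0.277220, -0.053430)
  term(m=-1) = (0.002857, -0.000442)   from Y*(Ω₁)=(0.004884, -0.000286), Y(Ω₂)=(0.588195, -0.056166)
  term(m=+0) = (-0.170724, -0.000000)   from Y*(Ω₁)=(-0.421817, -0.000000), Y(Ω₂)=(0.404735, 0.000000)
  term(m=+1) = (0.002857, 0.000442)   from Y*(Ω₁)=(-0.004884, -0.000286), Y(Ω₂)=(-0.588195, -0.056166)
  term(m=+2) = (0.116933, 0.037118)   from Y*(Ω₁)=(0.431578, 0.050713), Y(Ω₂)=(0.277220, 0.053430)
  term(m=+3) = (0.030400, 0.015102)   from Y*(Ω₁)=(-0.421413, -0.074708), Y(Ω₂)=(-0.076100, -0.022345)
  term(m=+4) = (0.002729, 0.001927)   from Y*(Ω₁)=(0.218822, 0.052146), Y(Ω₂)=(0.013788, 0.005520)
  term(m=+5) = (0.000100, 0.000097)   from Y*(Ω₁)=(-0.070738, -0.021296), Y(Ω₂)=(-0.001672, -0.000862)
  term(m=+6) = (0.000001, 0.000002)   from Y*(Ω₁)=(0.013394, 0.004903), Y(Ω₂)=(0.000122, 0.000079)
Σ over m = (0.135315, 0.000000); ×(4π/13) → (0.130802, 0.000000). Real part: 0.130802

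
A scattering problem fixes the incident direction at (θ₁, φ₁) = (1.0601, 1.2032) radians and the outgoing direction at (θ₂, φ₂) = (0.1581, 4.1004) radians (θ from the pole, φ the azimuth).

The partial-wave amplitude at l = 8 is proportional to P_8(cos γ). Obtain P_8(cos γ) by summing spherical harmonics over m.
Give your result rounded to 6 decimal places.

Expand P_8 via completeness: Σ_{m} conj(Y_{8,m}) at Ω₁ times Y_{8,m} at Ω₂ —
  m=-8: (-0.169471, -0.034498) × (0.000000, -0.000000) = (-0.000000, 0.000000)  (running Σ = (-0.000000, 0.000000))
  m=-7: (-0.208639, 0.326642) × (-0.000004, 0.000002) = (0.000000, -0.000002)  (running Σ = (0.000000, -0.000002))
  m=-6: (0.254253, 0.345235) × (0.000067, 0.000040) = (0.000003, 0.000033)  (running Σ = (0.000004, 0.000031))
  m=-5: (0.113070, -0.030951) × (-0.000074, -0.000900) = (-0.000036, -0.000100)  (running Σ = (-0.000032, -0.000068))
  m=-4: (-0.029496, 0.292766) × (-0.005988, 0.004978) = (-0.001281, -0.001900)  (running Σ = (-0.001313, -0.001968))
  m=-3: (0.249357, 0.126040) × (0.047869, 0.013000) = (0.010298, 0.009275)  (running Σ = (0.008985, 0.007307))
  m=-2: (-0.122337, 0.110631) × (-0.075581, -0.209118) = (0.032381, 0.017221)  (running Σ = (0.041366, 0.024528))
  m=-1: (0.113376, 0.294406) × (-0.355400, 0.506351) = (-0.189366, -0.047224)  (running Σ = (-0.148000, -0.022695))
  m=0: (-0.120972, -0.000000) × (0.695332, 0.000000) = (-0.084116, -0.000000)  (running Σ = (-0.232116, -0.022695))
  m=1: (-0.113376, 0.294406) × (0.355400, 0.506351) = (-0.189366, 0.047224)  (running Σ = (-0.421483, 0.024528))
  m=2: (-0.122337, -0.110631) × (-0.075581, 0.209118) = (0.032381, -0.017221)  (running Σ = (-0.389102, 0.007307))
  m=3: (-0.249357, 0.126040) × (-0.047869, 0.013000) = (0.010298, -0.009275)  (running Σ = (-0.378804, -0.001968))
  m=4: (-0.029496, -0.292766) × (-0.005988, -0.004978) = (-0.001281, 0.001900)  (running Σ = (-0.380085, -0.000068))
  m=5: (-0.113070, -0.030951) × (0.000074, -0.000900) = (-0.000036, 0.000100)  (running Σ = (-0.380121, 0.000031))
  m=6: (0.254253, -0.345235) × (0.000067, -0.000040) = (0.000003, -0.000033)  (running Σ = (-0.380117, -0.000002))
  m=7: (0.208639, 0.326642) × (0.000004, 0.000002) = (0.000000, 0.000002)  (running Σ = (-0.380117, 0.000000))
  m=8: (-0.169471, 0.034498) × (0.000000, 0.000000) = (-0.000000, -0.000000)  (running Σ = (-0.380117, 0.000000))
Accumulated sum (-0.380117, 0.000000); after 4π/(2l+1) scaling, (-0.280982, 0.000000) ⇒ P_8 = -0.280982

-0.280982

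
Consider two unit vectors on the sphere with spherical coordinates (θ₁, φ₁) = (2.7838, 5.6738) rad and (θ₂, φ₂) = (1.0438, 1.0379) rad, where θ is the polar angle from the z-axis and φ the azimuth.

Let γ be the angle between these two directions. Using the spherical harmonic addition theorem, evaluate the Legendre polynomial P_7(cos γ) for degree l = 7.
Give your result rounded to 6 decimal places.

-0.211496

Expand P_7 via completeness: Σ_{m} conj(Y_{7,m}) at Ω₁ times Y_{7,m} at Ω₂ —
  m=-7: -0.000140+0.000291i × +0.100054-0.149860i = +0.000030+0.000050i  (running Σ = +0.000030+0.000050i)
  m=-6: +0.002814-0.001592i × +0.391706+0.021874i = +0.001137-0.000562i  (running Σ = +0.001167-0.000512i)
  m=-5: -0.020023-0.001901i × +0.185991+0.359789i = -0.003040-0.007558i  (running Σ = -0.001873-0.008069i)
  m=-4: +0.066245+0.056258i × -0.031587+0.050293i = -0.004922+0.001555i  (running Σ = -0.006795-0.006515i)
  m=-3: -0.066726-0.253520i × +0.324549+0.009055i = -0.019360-0.082884i  (running Σ = -0.026155-0.089399i)
  m=-2: -0.177030+0.481942i × +0.104513+0.189056i = -0.109616+0.016901i  (running Σ = -0.135771-0.072498i)
  m=-1: +0.406089-0.283452i × +0.123958-0.210164i = -0.009234-0.120481i  (running Σ = -0.145005-0.192979i)
  m=0: +0.150174-0.000000i × +0.250074+0.000000i = +0.037555+0.000000i  (running Σ = -0.107450-0.192979i)
  m=1: -0.406089-0.283452i × -0.123958-0.210164i = -0.009234+0.120481i  (running Σ = -0.116684-0.072498i)
  m=2: -0.177030-0.481942i × +0.104513-0.189056i = -0.109616-0.016901i  (running Σ = -0.226299-0.089399i)
  m=3: +0.066726-0.253520i × -0.324549+0.009055i = -0.019360+0.082884i  (running Σ = -0.245660-0.006515i)
  m=4: +0.066245-0.056258i × -0.031587-0.050293i = -0.004922-0.001555i  (running Σ = -0.250581-0.008069i)
  m=5: +0.020023-0.001901i × -0.185991+0.359789i = -0.003040+0.007558i  (running Σ = -0.253621-0.000512i)
  m=6: +0.002814+0.001592i × +0.391706-0.021874i = +0.001137+0.000562i  (running Σ = -0.252484+0.000050i)
  m=7: +0.000140+0.000291i × -0.100054-0.149860i = +0.000030-0.000050i  (running Σ = -0.252455+0.000000i)
Accumulated sum -0.252455+0.000000i; after 4π/(2l+1) scaling, -0.211496+0.000000i ⇒ P_7 = -0.211496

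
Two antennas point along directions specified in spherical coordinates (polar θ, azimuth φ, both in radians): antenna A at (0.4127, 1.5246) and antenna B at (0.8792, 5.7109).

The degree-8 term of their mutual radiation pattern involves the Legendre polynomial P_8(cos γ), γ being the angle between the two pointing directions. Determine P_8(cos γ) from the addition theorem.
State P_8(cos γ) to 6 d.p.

Term-by-term m-sum for l=8 (normalisation 4π/17 = 0.739198):
  m=-8: Y*=0.00032 - 0.00012j  Y=-0.00854 - 0.06327j  product -0.00001 - 0.00002j
  m=-7: Y*=-0.00100 - 0.00299j  Y=-0.13726 - 0.16086j  product -0.00034 + 0.00057j
  m=-6: Y*=-0.01746 + 0.00497j  Y=-0.38394 - 0.11546j  product 0.00728 + 0.00011j
  m=-5: Y*=0.01697 + 0.07215j  Y=-0.41898 + 0.12055j  product -0.01581 - 0.02818j
  m=-4: Y*=0.21472 - 0.04014j  Y=-0.09234 + 0.10563j  product -0.01559 + 0.02639j
  m=-3: Y*=-0.06165 - 0.44198j  Y=0.04161 - 0.28285j  product -0.12758 - 0.00095j
  m=-2: Y*=-0.54214 + 0.05023j  Y=-0.12759 - 0.28099j  product 0.08329 + 0.14593j
  m=-1: Y*=0.00744 + 0.16102j  Y=0.13067 + 0.08418j  product -0.01258 + 0.02167j
  m=+0: Y*=-0.45008 + 0.00000j  Y=0.33462 + 0.00000j  product -0.15061 + 0.00000j
  m=+1: Y*=-0.00744 + 0.16102j  Y=-0.13067 + 0.08418j  product -0.01258 - 0.02167j
  m=+2: Y*=-0.54214 - 0.05023j  Y=-0.12759 + 0.28099j  product 0.08329 - 0.14593j
  m=+3: Y*=0.06165 - 0.44198j  Y=-0.04161 - 0.28285j  product -0.12758 + 0.00095j
  m=+4: Y*=0.21472 + 0.04014j  Y=-0.09234 - 0.10563j  product -0.01559 - 0.02639j
  m=+5: Y*=-0.01697 + 0.07215j  Y=0.41898 + 0.12055j  product -0.01581 + 0.02818j
  m=+6: Y*=-0.01746 - 0.00497j  Y=-0.38394 + 0.11546j  product 0.00728 - 0.00011j
  m=+7: Y*=0.00100 - 0.00299j  Y=0.13726 - 0.16086j  product -0.00034 - 0.00057j
  m=+8: Y*=0.00032 + 0.00012j  Y=-0.00854 + 0.06327j  product -0.00001 + 0.00002j
Accumulated sum -0.31329 + 0.00000j; after 4π/(2l+1) scaling, -0.23159 + 0.00000j ⇒ P_8 = -0.231586

-0.231586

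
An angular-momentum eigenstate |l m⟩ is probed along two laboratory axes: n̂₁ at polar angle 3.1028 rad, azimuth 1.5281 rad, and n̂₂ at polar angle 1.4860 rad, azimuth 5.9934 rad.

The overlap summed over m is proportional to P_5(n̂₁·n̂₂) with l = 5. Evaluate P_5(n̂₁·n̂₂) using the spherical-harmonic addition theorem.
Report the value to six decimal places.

Summing Y*_{l m}(θ₁,φ₁)·Y_{l m}(θ₂,φ₂) over m ∈ [−5, 5]; prefactor 4π/(2·5+1) = 1.142397:
  term(m=-5) = -0.00000 + 0.00000j   from Y*(Ω₁)=0.00000 + 0.00000j, Y(Ω₂)=0.05542 + 0.45247j
  term(m=-4) = -0.00000 - 0.00000j   from Y*(Ω₁)=-0.00000 + 0.00000j, Y(Ω₂)=0.04903 + 0.11229j
  term(m=-3) = -0.00003 + 0.00004j   from Y*(Ω₁)=-0.00002 - 0.00016j, Y(Ω₂)=-0.20659 - 0.24455j
  term(m=-2) = -0.00062 - 0.00034j   from Y*(Ω₁)=0.00506 - 0.00043j, Y(Ω₂)=-0.11667 - 0.07637j
  term(m=-1) = -0.00695 + 0.02755j   from Y*(Ω₁)=0.00422 + 0.09876j, Y(Ω₂)=0.27544 + 0.08213j
  term(m=+0) = -0.13287 + 0.00000j   from Y*(Ω₁)=-0.92507 + 0.00000j, Y(Ω₂)=0.14363 + 0.00000j
  term(m=+1) = -0.00695 - 0.02755j   from Y*(Ω₁)=-0.00422 + 0.09876j, Y(Ω₂)=-0.27544 + 0.08213j
  term(m=+2) = -0.00062 + 0.00034j   from Y*(Ω₁)=0.00506 + 0.00043j, Y(Ω₂)=-0.11667 + 0.07637j
  term(m=+3) = -0.00003 - 0.00004j   from Y*(Ω₁)=0.00002 - 0.00016j, Y(Ω₂)=0.20659 - 0.24455j
  term(m=+4) = -0.00000 + 0.00000j   from Y*(Ω₁)=-0.00000 - 0.00000j, Y(Ω₂)=0.04903 - 0.11229j
  term(m=+5) = -0.00000 - 0.00000j   from Y*(Ω₁)=-0.00000 + 0.00000j, Y(Ω₂)=-0.05542 + 0.45247j
Σ over m = -0.14809 - 0.00000j; ×(4π/11) → -0.16918 - 0.00000j. Real part: -0.169176

-0.169176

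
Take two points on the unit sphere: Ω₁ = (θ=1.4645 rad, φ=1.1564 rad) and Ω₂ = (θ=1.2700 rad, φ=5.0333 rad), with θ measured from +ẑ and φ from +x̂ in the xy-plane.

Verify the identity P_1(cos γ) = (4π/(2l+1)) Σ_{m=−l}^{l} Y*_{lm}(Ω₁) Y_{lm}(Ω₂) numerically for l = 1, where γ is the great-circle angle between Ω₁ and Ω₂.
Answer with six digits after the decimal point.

Addition theorem: P_1(cos γ) = (4π/3) Σ_m Y*_{lm}(Ω₁) Y_{lm}(Ω₂), m = −1…1:
  [-1]  conj(Y_{1,-1})(Ω₁) = (0.138324, 0.314466) ; Y_{1,-1}(Ω₂) = (0.104087, 0.313136) ; Δ = (-0.084073, 0.076046)
  [+0]  conj(Y_{1,0})(Ω₁) = (0.051839, -0.000000) ; Y_{1,0}(Ω₂) = (0.144764, 0.000000) ; Δ = (0.007504, 0.000000)
  [+1]  conj(Y_{1,1})(Ω₁) = (-0.138324, 0.314466) ; Y_{1,1}(Ω₂) = (-0.104087, 0.313136) ; Δ = (-0.084073, -0.076046)
Total Σ_m = (-0.160642, 0.000000). Multiply by 4.188790: (-0.672894, 0.000000). P_1(cos γ) = -0.672894

-0.672894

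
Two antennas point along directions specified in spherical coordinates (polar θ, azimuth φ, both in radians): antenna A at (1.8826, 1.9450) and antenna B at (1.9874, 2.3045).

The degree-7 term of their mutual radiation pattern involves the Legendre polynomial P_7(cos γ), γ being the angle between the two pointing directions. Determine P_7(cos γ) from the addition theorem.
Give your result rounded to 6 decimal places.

-0.115623

Term-by-term m-sum for l=7 (normalisation 4π/15 = 0.837758):
  [-7]  conj(Y_{7,-7})(Ω₁) = 0.17646 + 0.30666j ; Y_{7,-7}(Ω₂) = -0.24379 + 0.10990j ; Δ = -0.07672 - 0.05537j
  [-6]  conj(Y_{7,-6})(Ω₁) = -0.26645 + 0.33327j ; Y_{7,-6}(Ω₂) = -0.13514 + 0.42163j ; Δ = -0.10451 - 0.15738j
  [-5]  conj(Y_{7,-5})(Ω₁) = -0.06117 - 0.01894j ; Y_{7,-5}(Ω₂) = 0.13319 + 0.22893j ; Δ = -0.00381 - 0.01653j
  [-4]  conj(Y_{7,-4})(Ω₁) = 0.02426 + 0.32732j ; Y_{7,-4}(Ω₂) = -0.17709 - 0.03715j ; Δ = 0.00786 - 0.05886j
  [-3]  conj(Y_{7,-3})(Ω₁) = -0.16719 + 0.08039j ; Y_{7,-3}(Ω₂) = -0.27154 + 0.19812j ; Δ = 0.02947 - 0.05495j
  [-2]  conj(Y_{7,-2})(Ω₁) = 0.18844 + 0.17499j ; Y_{7,-2}(Ω₂) = 0.00449 - 0.04329j ; Δ = 0.00842 - 0.00737j
  [-1]  conj(Y_{7,-1})(Ω₁) = -0.08174 + 0.20815j ; Y_{7,-1}(Ω₂) = -0.22361 - 0.24801j ; Δ = 0.06990 - 0.02627j
  [+0]  conj(Y_{7,0})(Ω₁) = 0.23326 + 0.00000j ; Y_{7,0}(Ω₂) = 0.00325 + 0.00000j ; Δ = 0.00076 + 0.00000j
  [+1]  conj(Y_{7,1})(Ω₁) = 0.08174 + 0.20815j ; Y_{7,1}(Ω₂) = 0.22361 - 0.24801j ; Δ = 0.06990 + 0.02627j
  [+2]  conj(Y_{7,2})(Ω₁) = 0.18844 - 0.17499j ; Y_{7,2}(Ω₂) = 0.00449 + 0.04329j ; Δ = 0.00842 + 0.00737j
  [+3]  conj(Y_{7,3})(Ω₁) = 0.16719 + 0.08039j ; Y_{7,3}(Ω₂) = 0.27154 + 0.19812j ; Δ = 0.02947 + 0.05495j
  [+4]  conj(Y_{7,4})(Ω₁) = 0.02426 - 0.32732j ; Y_{7,4}(Ω₂) = -0.17709 + 0.03715j ; Δ = 0.00786 + 0.05886j
  [+5]  conj(Y_{7,5})(Ω₁) = 0.06117 - 0.01894j ; Y_{7,5}(Ω₂) = -0.13319 + 0.22893j ; Δ = -0.00381 + 0.01653j
  [+6]  conj(Y_{7,6})(Ω₁) = -0.26645 - 0.33327j ; Y_{7,6}(Ω₂) = -0.13514 - 0.42163j ; Δ = -0.10451 + 0.15738j
  [+7]  conj(Y_{7,7})(Ω₁) = -0.17646 + 0.30666j ; Y_{7,7}(Ω₂) = 0.24379 + 0.10990j ; Δ = -0.07672 + 0.05537j
Accumulated sum -0.13801 + 0.00000j; after 4π/(2l+1) scaling, -0.11562 + 0.00000j ⇒ P_7 = -0.115623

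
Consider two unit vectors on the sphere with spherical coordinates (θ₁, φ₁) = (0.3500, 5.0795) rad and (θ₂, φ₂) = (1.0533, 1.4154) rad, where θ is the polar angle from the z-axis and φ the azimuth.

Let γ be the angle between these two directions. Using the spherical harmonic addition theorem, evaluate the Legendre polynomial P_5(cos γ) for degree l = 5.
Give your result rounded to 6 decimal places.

0.313075

Term-by-term m-sum for l=5 (normalisation 4π/11 = 1.142397):
  term(m=-5) = +0.000437-0.000256i   from Y*(Ω₁)=+0.002124+0.000576i, Y(Ω₂)=+0.161321-0.164059i
  term(m=-4) = -0.003917+0.006854i   from Y*(Ω₁)=+0.001947+0.018961i, Y(Ω₂)=+0.336710+0.241187i
  term(m=-3) = -0.000087-0.026439i   from Y*(Ω₁)=-0.086346+0.043803i, Y(Ω₂)=-0.122742+0.243933i
  term(m=-2) = -0.026047-0.044888i   from Y*(Ω₁)=-0.228903-0.206596i, Y(Ω₂)=+0.160247+0.051472i
  term(m=-1) = +0.154708+0.089096i   from Y*(Ω₁)=+0.197016-0.512337i, Y(Ω₂)=-0.050338+0.321322i
  term(m=+0) = +0.023864+0.000000i   from Y*(Ω₁)=+0.251200-0.000000i, Y(Ω₂)=+0.094999+0.000000i
  term(m=+1) = +0.154708-0.089096i   from Y*(Ω₁)=-0.197016-0.512337i, Y(Ω₂)=+0.050338+0.321322i
  term(m=+2) = -0.026047+0.044888i   from Y*(Ω₁)=-0.228903+0.206596i, Y(Ω₂)=+0.160247-0.051472i
  term(m=+3) = -0.000087+0.026439i   from Y*(Ω₁)=+0.086346+0.043803i, Y(Ω₂)=+0.122742+0.243933i
  term(m=+4) = -0.003917-0.006854i   from Y*(Ω₁)=+0.001947-0.018961i, Y(Ω₂)=+0.336710-0.241187i
  term(m=+5) = +0.000437+0.000256i   from Y*(Ω₁)=-0.002124+0.000576i, Y(Ω₂)=-0.161321-0.164059i
Total Σ_m = +0.274051+0.000000i. Multiply by 1.142397: +0.313075+0.000000i. P_5(cos γ) = 0.313075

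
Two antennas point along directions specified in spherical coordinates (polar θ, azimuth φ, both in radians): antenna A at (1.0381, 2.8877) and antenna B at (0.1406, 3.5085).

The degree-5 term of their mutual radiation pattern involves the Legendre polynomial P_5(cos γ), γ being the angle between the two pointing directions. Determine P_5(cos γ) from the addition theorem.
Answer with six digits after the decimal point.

-0.155213

Addition theorem: P_5(cos γ) = (4π/11) Σ_m Y*_{lm}(Ω₁) Y_{lm}(Ω₂), m = −5…5:
  [-5]  conj(Y_{5,-5})(Ω₁) = -0.065347+0.210255i ; Y_{5,-5}(Ω₂) = +0.000007+0.000024i ; Δ = -0.000006-0.000000i
  [-4]  conj(Y_{5,-4})(Ω₁) = +0.216375-0.348813i ; Y_{5,-4}(Ω₂) = +0.000058-0.000557i ; Δ = -0.000182-0.000141i
  [-3]  conj(Y_{5,-3})(Ω₁) = -0.211457+0.201656i ; Y_{5,-3}(Ω₂) = -0.003374+0.006640i ; Δ = -0.000626-0.002084i
  [-2]  conj(Y_{5,-2})(Ω₁) = -0.126270+0.070263i ; Y_{5,-2}(Ω₂) = +0.047503-0.042839i ; Δ = -0.002988+0.008747i
  [-1]  conj(Y_{5,-1})(Ω₁) = +0.324183-0.084123i ; Y_{5,-1}(Ω₂) = -0.312470+0.120085i ; Δ = -0.091195+0.065215i
  [+0]  conj(Y_{5,0})(Ω₁) = +0.067504-0.000000i ; Y_{5,0}(Ω₂) = +0.801836+0.000000i ; Δ = +0.054127+0.000000i
  [+1]  conj(Y_{5,1})(Ω₁) = -0.324183-0.084123i ; Y_{5,1}(Ω₂) = +0.312470+0.120085i ; Δ = -0.091195-0.065215i
  [+2]  conj(Y_{5,2})(Ω₁) = -0.126270-0.070263i ; Y_{5,2}(Ω₂) = +0.047503+0.042839i ; Δ = -0.002988-0.008747i
  [+3]  conj(Y_{5,3})(Ω₁) = +0.211457+0.201656i ; Y_{5,3}(Ω₂) = +0.003374+0.006640i ; Δ = -0.000626+0.002084i
  [+4]  conj(Y_{5,4})(Ω₁) = +0.216375+0.348813i ; Y_{5,4}(Ω₂) = +0.000058+0.000557i ; Δ = -0.000182+0.000141i
  [+5]  conj(Y_{5,5})(Ω₁) = +0.065347+0.210255i ; Y_{5,5}(Ω₂) = -0.000007+0.000024i ; Δ = -0.000006+0.000000i
Accumulated sum -0.135866+0.000000i; after 4π/(2l+1) scaling, -0.155213+0.000000i ⇒ P_5 = -0.155213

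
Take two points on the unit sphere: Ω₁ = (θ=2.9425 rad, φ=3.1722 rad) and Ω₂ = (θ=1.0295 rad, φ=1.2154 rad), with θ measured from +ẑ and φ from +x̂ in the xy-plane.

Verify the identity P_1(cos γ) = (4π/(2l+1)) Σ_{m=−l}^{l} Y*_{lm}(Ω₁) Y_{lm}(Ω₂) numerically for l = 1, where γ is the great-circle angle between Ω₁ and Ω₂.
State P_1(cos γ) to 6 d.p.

-0.568886

Addition theorem: P_1(cos γ) = (4π/3) Σ_m Y*_{lm}(Ω₁) Y_{lm}(Ω₂), m = −1…1:
  m=-1: Y*=-0.06830 - 0.00209j  Y=0.10303 - 0.27760j  product -0.00762 + 0.01874j
  m=+0: Y*=-0.47895 + 0.00000j  Y=0.25175 + 0.00000j  product -0.12058 + 0.00000j
  m=+1: Y*=0.06830 - 0.00209j  Y=-0.10303 - 0.27760j  product -0.00762 - 0.01874j
Σ over m = -0.13581 + 0.00000j; ×(4π/3) → -0.56889 + 0.00000j. Real part: -0.568886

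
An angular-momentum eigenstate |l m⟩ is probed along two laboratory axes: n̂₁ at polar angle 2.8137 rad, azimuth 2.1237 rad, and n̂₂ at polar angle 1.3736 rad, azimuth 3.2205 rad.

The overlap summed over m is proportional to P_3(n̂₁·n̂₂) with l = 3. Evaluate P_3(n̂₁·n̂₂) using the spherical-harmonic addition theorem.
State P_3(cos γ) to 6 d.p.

Term-by-term m-sum for l=3 (normalisation 4π/7 = 1.795196):
  term(m=-3) = -0.005422+0.000813i   from Y*(Ω₁)=+0.013882+0.001224i, Y(Ω₂)=-0.382461+0.092267i
  term(m=-2) = +0.011270+0.015694i   from Y*(Ω₁)=+0.044998+0.089694i, Y(Ω₂)=+0.190150-0.030260i
  term(m=-1) = -0.042355+0.082564i   from Y*(Ω₁)=-0.190290+0.308357i, Y(Ω₂)=+0.255296-0.020187i
  term(m=+0) = +0.107453+0.000000i   from Y*(Ω₁)=-0.523379-0.000000i, Y(Ω₂)=-0.205307+0.000000i
  term(m=+1) = -0.042355-0.082564i   from Y*(Ω₁)=+0.190290+0.308357i, Y(Ω₂)=-0.255296-0.020187i
  term(m=+2) = +0.011270-0.015694i   from Y*(Ω₁)=+0.044998-0.089694i, Y(Ω₂)=+0.190150+0.030260i
  term(m=+3) = -0.005422-0.000813i   from Y*(Ω₁)=-0.013882+0.001224i, Y(Ω₂)=+0.382461+0.092267i
Σ over m = +0.034439+0.000000i; ×(4π/7) → +0.061824+0.000000i. Real part: 0.061824

0.061824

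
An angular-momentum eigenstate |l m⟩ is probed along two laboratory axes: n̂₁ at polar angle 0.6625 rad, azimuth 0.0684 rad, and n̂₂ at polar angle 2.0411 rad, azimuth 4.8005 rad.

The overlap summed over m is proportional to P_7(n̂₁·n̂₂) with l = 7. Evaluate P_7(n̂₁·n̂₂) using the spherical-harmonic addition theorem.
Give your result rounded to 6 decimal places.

Expand P_7 via completeness: Σ_{m} conj(Y_{7,m}) at Ω₁ times Y_{7,m} at Ω₂ —
  [-7]  conj(Y_{7,-7})(Ω₁) = +0.014783+0.007674i ; Y_{7,-7}(Ω₂) = -0.129376-0.182462i ; Δ = -0.000512-0.003690i
  [-6]  conj(Y_{7,-6})(Ω₁) = +0.073254+0.031873i ; Y_{7,-6}(Ω₂) = +0.367363-0.214586i ; Δ = +0.033750-0.004010i
  [-5]  conj(Y_{7,-5})(Ω₁) = +0.215526+0.076725i ; Y_{7,-5}(Ω₂) = +0.147056+0.311917i ; Δ = +0.007763+0.078509i
  [-4]  conj(Y_{7,-4})(Ω₁) = +0.405215+0.113719i ; Y_{7,-4}(Ω₂) = +0.065124-0.023953i ; Δ = +0.029113-0.002300i
  [-3]  conj(Y_{7,-3})(Ω₁) = +0.434411+0.090414i ; Y_{7,-3}(Ω₂) = +0.092610+0.342154i ; Δ = +0.009295+0.157009i
  [-2]  conj(Y_{7,-2})(Ω₁) = +0.086999+0.011976i ; Y_{7,-2}(Ω₂) = -0.086445+0.015393i ; Δ = -0.007705+0.000304i
  [-1]  conj(Y_{7,-1})(Ω₁) = -0.364838-0.024994i ; Y_{7,-1}(Ω₂) = +0.027876+0.315560i ; Δ = -0.002283-0.115825i
  [+0]  conj(Y_{7,0})(Ω₁) = -0.211521-0.000000i ; Y_{7,0}(Ω₂) = -0.129262+0.000000i ; Δ = +0.027342+0.000000i
  [+1]  conj(Y_{7,1})(Ω₁) = +0.364838-0.024994i ; Y_{7,1}(Ω₂) = -0.027876+0.315560i ; Δ = -0.002283+0.115825i
  [+2]  conj(Y_{7,2})(Ω₁) = +0.086999-0.011976i ; Y_{7,2}(Ω₂) = -0.086445-0.015393i ; Δ = -0.007705-0.000304i
  [+3]  conj(Y_{7,3})(Ω₁) = -0.434411+0.090414i ; Y_{7,3}(Ω₂) = -0.092610+0.342154i ; Δ = +0.009295-0.157009i
  [+4]  conj(Y_{7,4})(Ω₁) = +0.405215-0.113719i ; Y_{7,4}(Ω₂) = +0.065124+0.023953i ; Δ = +0.029113+0.002300i
  [+5]  conj(Y_{7,5})(Ω₁) = -0.215526+0.076725i ; Y_{7,5}(Ω₂) = -0.147056+0.311917i ; Δ = +0.007763-0.078509i
  [+6]  conj(Y_{7,6})(Ω₁) = +0.073254-0.031873i ; Y_{7,6}(Ω₂) = +0.367363+0.214586i ; Δ = +0.033750+0.004010i
  [+7]  conj(Y_{7,7})(Ω₁) = -0.014783+0.007674i ; Y_{7,7}(Ω₂) = +0.129376-0.182462i ; Δ = -0.000512+0.003690i
Σ over m = +0.166183-0.000000i; ×(4π/15) → +0.139221-0.000000i. Real part: 0.139221

0.139221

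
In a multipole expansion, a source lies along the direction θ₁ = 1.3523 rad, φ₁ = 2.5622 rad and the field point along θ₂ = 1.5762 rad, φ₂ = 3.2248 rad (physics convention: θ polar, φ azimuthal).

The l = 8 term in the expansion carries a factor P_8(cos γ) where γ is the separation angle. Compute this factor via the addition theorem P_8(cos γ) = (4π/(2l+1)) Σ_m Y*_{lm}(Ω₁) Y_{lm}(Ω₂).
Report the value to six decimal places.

0.128807

Addition theorem: P_8(cos γ) = (4π/17) Σ_m Y*_{lm}(Ω₁) Y_{lm}(Ω₂), m = −8…8:
  [-8]  conj(Y_{8,-8})(Ω₁) = -0.03281 + 0.42391j ; Y_{8,-8}(Ω₂) = 0.40534 - 0.31828j ; Δ = 0.12162 + 0.18227j
  [-7]  conj(Y_{8,-7})(Ω₁) = 0.23052 - 0.29910j ; Y_{8,-7}(Ω₂) = 0.00930 - 0.00613j ; Δ = 0.00031 - 0.00420j
  [-6]  conj(Y_{8,-6})(Ω₁) = 0.09084 - 0.03160j ; Y_{8,-6}(Ω₂) = -0.33030 + 0.18012j ; Δ = -0.02431 + 0.02680j
  [-5]  conj(Y_{8,-5})(Ω₁) = -0.34802 - 0.08687j ; Y_{8,-5}(Ω₂) = -0.01205 + 0.00533j ; Δ = 0.00466 - 0.00081j
  [-4]  conj(Y_{8,-4})(Ω₁) = 0.01631 + 0.01762j ; Y_{8,-4}(Ω₂) = 0.31947 - 0.11044j ; Δ = 0.00715 + 0.00383j
  [-3]  conj(Y_{8,-3})(Ω₁) = 0.05472 + 0.32383j ; Y_{8,-3}(Ω₂) = 0.01372 - 0.00350j ; Δ = 0.00188 + 0.00425j
  [-2]  conj(Y_{8,-2})(Ω₁) = 0.03073 - 0.07032j ; Y_{8,-2}(Ω₂) = -0.31778 + 0.05338j ; Δ = -0.00601 + 0.02399j
  [-1]  conj(Y_{8,-1})(Ω₁) = 0.26004 - 0.17014j ; Y_{8,-1}(Ω₂) = -0.01453 + 0.00121j ; Δ = -0.00357 + 0.00279j
  [+0]  conj(Y_{8,0})(Ω₁) = -0.09194 + 0.00000j ; Y_{8,0}(Ω₂) = 0.31770 + 0.00000j ; Δ = -0.02921 + 0.00000j
  [+1]  conj(Y_{8,1})(Ω₁) = -0.26004 - 0.17014j ; Y_{8,1}(Ω₂) = 0.01453 + 0.00121j ; Δ = -0.00357 - 0.00279j
  [+2]  conj(Y_{8,2})(Ω₁) = 0.03073 + 0.07032j ; Y_{8,2}(Ω₂) = -0.31778 - 0.05338j ; Δ = -0.00601 - 0.02399j
  [+3]  conj(Y_{8,3})(Ω₁) = -0.05472 + 0.32383j ; Y_{8,3}(Ω₂) = -0.01372 - 0.00350j ; Δ = 0.00188 - 0.00425j
  [+4]  conj(Y_{8,4})(Ω₁) = 0.01631 - 0.01762j ; Y_{8,4}(Ω₂) = 0.31947 + 0.11044j ; Δ = 0.00715 - 0.00383j
  [+5]  conj(Y_{8,5})(Ω₁) = 0.34802 - 0.08687j ; Y_{8,5}(Ω₂) = 0.01205 + 0.00533j ; Δ = 0.00466 + 0.00081j
  [+6]  conj(Y_{8,6})(Ω₁) = 0.09084 + 0.03160j ; Y_{8,6}(Ω₂) = -0.33030 - 0.18012j ; Δ = -0.02431 - 0.02680j
  [+7]  conj(Y_{8,7})(Ω₁) = -0.23052 - 0.29910j ; Y_{8,7}(Ω₂) = -0.00930 - 0.00613j ; Δ = 0.00031 + 0.00420j
  [+8]  conj(Y_{8,8})(Ω₁) = -0.03281 - 0.42391j ; Y_{8,8}(Ω₂) = 0.40534 + 0.31828j ; Δ = 0.12162 - 0.18227j
Total Σ_m = 0.17425 + 0.00000j. Multiply by 0.739198: 0.12881 + 0.00000j. P_8(cos γ) = 0.128807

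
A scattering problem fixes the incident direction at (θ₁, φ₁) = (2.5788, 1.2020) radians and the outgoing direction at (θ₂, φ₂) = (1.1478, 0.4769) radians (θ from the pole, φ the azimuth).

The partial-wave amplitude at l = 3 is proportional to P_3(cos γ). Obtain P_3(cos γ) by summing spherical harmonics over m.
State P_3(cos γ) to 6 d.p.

Expand P_3 via completeness: Σ_{m} conj(Y_{3,m}) at Ω₁ times Y_{3,m} at Ω₂ —
  m=-3: -0.05666 - 0.02838j × 0.04417 - 0.31324j = -0.01139 + 0.01649j  (running Σ = -0.01139 + 0.01649j)
  m=-2: 0.18211 - 0.16548j × 0.20183 - 0.28451j = -0.01033 - 0.08521j  (running Σ = -0.02172 - 0.06872j)
  m=-1: 0.16016 + 0.41442j × -0.04123 + 0.02130j = -0.01543 - 0.01367j  (running Σ = -0.03715 - 0.08239j)
  m=0: -0.18199 + 0.00000j × -0.33050 + 0.00000j = 0.06015 + 0.00000j  (running Σ = 0.02300 - 0.08239j)
  m=1: -0.16016 + 0.41442j × 0.04123 + 0.02130j = -0.01543 + 0.01367j  (running Σ = 0.00757 - 0.06872j)
  m=2: 0.18211 + 0.16548j × 0.20183 + 0.28451j = -0.01033 + 0.08521j  (running Σ = -0.00276 + 0.01649j)
  m=3: 0.05666 - 0.02838j × -0.04417 - 0.31324j = -0.01139 - 0.01649j  (running Σ = -0.01415 + 0.00000j)
Total Σ_m = -0.01415 + 0.00000j. Multiply by 1.795196: -0.02541 + 0.00000j. P_3(cos γ) = -0.025410

-0.025410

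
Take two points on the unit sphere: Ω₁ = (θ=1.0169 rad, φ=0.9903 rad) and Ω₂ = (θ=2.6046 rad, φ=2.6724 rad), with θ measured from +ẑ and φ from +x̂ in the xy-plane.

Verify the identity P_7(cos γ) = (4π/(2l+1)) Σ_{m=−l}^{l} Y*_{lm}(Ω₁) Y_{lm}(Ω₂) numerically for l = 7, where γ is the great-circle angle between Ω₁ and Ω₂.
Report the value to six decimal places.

-0.223727

Expand P_7 via completeness: Σ_{m} conj(Y_{7,m}) at Ω₁ times Y_{7,m} at Ω₂ —
  m=-7: 0.12823 + 0.09726j × 0.00454 + 0.00065j = 0.00052 + 0.00052j  (running Σ = 0.00052 + 0.00052j)
  m=-6: 0.35094 - 0.12469j × 0.02729 - 0.00924j = 0.00842 - 0.00664j  (running Σ = 0.00894 - 0.00612j)
  m=-5: 0.10042 - 0.41193j × 0.07735 - 0.07894j = -0.02475 - 0.03979j  (running Σ = -0.01581 - 0.04591j)
  m=-4: -0.08227 - 0.08810j × 0.08582 - 0.27168j = -0.03100 + 0.01479j  (running Σ = -0.04681 - 0.03112j)
  m=-3: 0.28933 - 0.04987j × -0.07754 - 0.47086j = -0.04592 - 0.13237j  (running Σ = -0.09272 - 0.16349j)
  m=-2: 0.10644 - 0.24504j × -0.24404 - 0.33302j = -0.10758 + 0.02435j  (running Σ = -0.20030 - 0.13914j)
  m=-1: 0.10562 + 0.16103j × 0.07287 + 0.03694j = 0.00175 + 0.01564j  (running Σ = -0.19856 - 0.12350j)
  m=0: 0.29417 + 0.00000j × 0.44211 + 0.00000j = 0.13006 + 0.00000j  (running Σ = -0.06850 - 0.12350j)
  m=1: -0.10562 + 0.16103j × -0.07287 + 0.03694j = 0.00175 - 0.01564j  (running Σ = -0.06675 - 0.13914j)
  m=2: 0.10644 + 0.24504j × -0.24404 + 0.33302j = -0.10758 - 0.02435j  (running Σ = -0.17433 - 0.16349j)
  m=3: -0.28933 - 0.04987j × 0.07754 - 0.47086j = -0.04592 + 0.13237j  (running Σ = -0.22025 - 0.03112j)
  m=4: -0.08227 + 0.08810j × 0.08582 + 0.27168j = -0.03100 - 0.01479j  (running Σ = -0.25124 - 0.04591j)
  m=5: -0.10042 - 0.41193j × -0.07735 - 0.07894j = -0.02475 + 0.03979j  (running Σ = -0.27600 - 0.00612j)
  m=6: 0.35094 + 0.12469j × 0.02729 + 0.00924j = 0.00842 + 0.00664j  (running Σ = -0.26757 + 0.00052j)
  m=7: -0.12823 + 0.09726j × -0.00454 + 0.00065j = 0.00052 - 0.00052j  (running Σ = -0.26705 - 0.00000j)
Total Σ_m = -0.26705 - 0.00000j. Multiply by 0.837758: -0.22373 - 0.00000j. P_7(cos γ) = -0.223727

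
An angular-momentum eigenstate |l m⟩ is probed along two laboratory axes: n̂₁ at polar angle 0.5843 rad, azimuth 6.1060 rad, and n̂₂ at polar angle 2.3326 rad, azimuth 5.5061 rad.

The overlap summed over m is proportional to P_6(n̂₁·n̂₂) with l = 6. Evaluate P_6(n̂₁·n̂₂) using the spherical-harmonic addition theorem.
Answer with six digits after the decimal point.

Term-by-term m-sum for l=6 (normalisation 4π/13 = 0.966644):
  m=-6: Y*=+0.006616-0.011893i  Y=-0.003457-0.069254i  product -0.000847-0.000417i
  m=-5: Y*=+0.045095-0.055212i  Y=+0.168609+0.155145i  product +0.016169-0.002313i
  m=-4: Y*=+0.166842-0.143041i  Y=-0.414534+0.013789i  product -0.067190+0.061596i
  m=-3: Y*=+0.365773-0.215078i  Y=+0.263058-0.276517i  product +0.036747-0.157720i
  m=-2: Y*=+0.413596-0.153026i  Y=-0.000242-0.014566i  product -0.002329-0.005987i
  m=-1: Y*=+0.018896-0.003383i  Y=+0.264408+0.260048i  product +0.005876+0.004019i
  m=+0: Y*=-0.421412-0.000000i  Y=-0.094955+0.000000i  product +0.040015+0.000000i
  m=+1: Y*=-0.018896-0.003383i  Y=-0.264408+0.260048i  product +0.005876-0.004019i
  m=+2: Y*=+0.413596+0.153026i  Y=-0.000242+0.014566i  product -0.002329+0.005987i
  m=+3: Y*=-0.365773-0.215078i  Y=-0.263058-0.276517i  product +0.036747+0.157720i
  m=+4: Y*=+0.166842+0.143041i  Y=-0.414534-0.013789i  product -0.067190-0.061596i
  m=+5: Y*=-0.045095-0.055212i  Y=-0.168609+0.155145i  product +0.016169+0.002313i
  m=+6: Y*=+0.006616+0.011893i  Y=-0.003457+0.069254i  product -0.000847+0.000417i
Accumulated sum +0.016869+0.000000i; after 4π/(2l+1) scaling, +0.016306+0.000000i ⇒ P_6 = 0.016306

0.016306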